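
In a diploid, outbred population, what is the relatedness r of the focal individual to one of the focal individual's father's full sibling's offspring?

0.125

Each parent–offspring link contributes a factor of 1/2, and independent paths through distinct common ancestors add.
First cousins share one grandparent pair — two paths of length 4: r = 2·(1/2)^4 = 1/8.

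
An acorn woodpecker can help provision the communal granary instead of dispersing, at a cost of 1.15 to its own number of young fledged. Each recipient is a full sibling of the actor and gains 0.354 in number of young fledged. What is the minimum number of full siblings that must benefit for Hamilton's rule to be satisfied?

r to a full sibling = 1/2 (full sibs share both parents — two paths of length 2: r = 2·(1/2)^2 = 1/2).
Hamilton's rule: n·r·B > C  ⇒  n > C/(r·B) = 1.15/(0.5·0.354) = 6.497.
The smallest integer exceeding 6.497 is 7.

7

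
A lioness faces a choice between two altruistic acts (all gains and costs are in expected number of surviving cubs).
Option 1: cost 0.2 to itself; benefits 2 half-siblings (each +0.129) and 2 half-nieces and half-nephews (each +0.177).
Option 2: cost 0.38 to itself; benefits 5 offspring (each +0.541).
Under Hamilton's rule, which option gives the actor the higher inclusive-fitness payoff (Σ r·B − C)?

Option 1: r to a half-sibling = 0.25.
Option 1: r to a half-niece or half-nephew = 0.125.
Option 1: Σ r·B − C = (2·0.25·0.129 + 2·0.125·0.177) − 0.2 = -0.09125.
Option 2: r to an offspring = 0.5.
Option 2: Σ r·B − C = (5·0.5·0.541) − 0.38 = 0.9725.
Option 2 has the higher net inclusive-fitness payoff.

Option 2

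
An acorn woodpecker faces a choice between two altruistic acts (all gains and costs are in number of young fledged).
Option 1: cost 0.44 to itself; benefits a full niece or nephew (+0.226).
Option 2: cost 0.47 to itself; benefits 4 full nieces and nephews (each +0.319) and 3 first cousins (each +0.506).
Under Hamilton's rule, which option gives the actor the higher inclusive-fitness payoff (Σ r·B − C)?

Option 1: r to a full niece or nephew = 0.25.
Option 1: Σ r·B − C = (1·0.25·0.226) − 0.44 = -0.3835.
Option 2: r to a full niece or nephew = 0.25.
Option 2: r to a first cousin = 0.125.
Option 2: Σ r·B − C = (4·0.25·0.319 + 3·0.125·0.506) − 0.47 = 0.03875.
Option 2 has the higher net inclusive-fitness payoff.

Option 2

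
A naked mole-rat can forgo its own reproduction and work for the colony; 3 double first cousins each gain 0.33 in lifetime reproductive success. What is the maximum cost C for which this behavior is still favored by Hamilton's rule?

r to a double first cousin = 1/4 (double first cousins share both grandparent pairs — four paths of length 4: r = 4·(1/2)^4 = 1/4).
Hamilton's rule: n·r·B > C, so the trait is favored while C < n·r·B = 3·0.25·0.33 = 0.2475.

0.2475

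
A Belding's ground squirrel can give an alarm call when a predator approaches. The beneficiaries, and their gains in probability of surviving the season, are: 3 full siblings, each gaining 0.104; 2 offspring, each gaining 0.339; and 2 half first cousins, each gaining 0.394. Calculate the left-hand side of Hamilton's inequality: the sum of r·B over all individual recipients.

0.54425

r to a full sibling = 0.5 (full sibs share both parents — two paths of length 2: r = 2·(1/2)^2 = 1/2).
r to an offspring = 0.5 (one parent–offspring link: r = (1/2)^1 = 1/2).
r to a half first cousin = 0.0625 (half first cousins share one grandparent — one path of length 4: r = (1/2)^4 = 1/16).
Summing one r·B term per recipient: 3·0.5·0.104 + 2·0.5·0.339 + 2·0.0625·0.394 = 0.54425.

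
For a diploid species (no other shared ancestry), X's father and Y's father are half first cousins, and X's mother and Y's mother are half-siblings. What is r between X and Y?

Independent pedigree routes through distinct common ancestors add.
X and Y are related in two ways: half second cousins through their fathers (r = 1/64) and half first cousins through their mothers (r = 1/16).
r = 1/64 + 1/16 = 0.078125.

0.078125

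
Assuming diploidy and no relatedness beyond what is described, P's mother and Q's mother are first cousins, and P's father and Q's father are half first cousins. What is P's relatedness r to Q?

Wright's path rule: contributions from independent ancestry routes add.
P and Q are related in two ways: second cousins through their mothers (r = 1/32) and half second cousins through their fathers (r = 1/64).
r = 1/32 + 1/64 = 3/64 = 0.046875.

0.046875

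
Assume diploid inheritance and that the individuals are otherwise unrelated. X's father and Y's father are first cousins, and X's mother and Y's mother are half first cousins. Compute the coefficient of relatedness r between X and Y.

Independent pedigree routes through distinct common ancestors add.
X and Y are related in two ways: second cousins through their fathers (r = 1/32) and half second cousins through their mothers (r = 1/64).
r = 1/32 + 1/64 = 0.046875.

0.046875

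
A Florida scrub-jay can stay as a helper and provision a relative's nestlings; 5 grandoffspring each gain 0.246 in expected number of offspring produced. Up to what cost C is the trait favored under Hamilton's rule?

0.3075

r to a grandoffspring = 0.25 (two parent–offspring links: r = (1/2)^2 = 1/4).
Hamilton's rule: n·r·B > C, so the trait is favored while C < n·r·B = 5·0.25·0.246 = 0.3075.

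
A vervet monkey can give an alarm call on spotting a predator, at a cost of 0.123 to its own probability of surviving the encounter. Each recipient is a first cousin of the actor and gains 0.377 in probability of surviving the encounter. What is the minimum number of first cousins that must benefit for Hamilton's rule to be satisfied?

3

r to a first cousin = 1/8 (first cousins share one grandparent pair — two paths of length 4: r = 2·(1/2)^4 = 1/8).
Hamilton's rule: n·r·B > C  ⇒  n > C/(r·B) = 0.123/(0.125·0.377) = 2.61.
The smallest integer exceeding 2.61 is 3.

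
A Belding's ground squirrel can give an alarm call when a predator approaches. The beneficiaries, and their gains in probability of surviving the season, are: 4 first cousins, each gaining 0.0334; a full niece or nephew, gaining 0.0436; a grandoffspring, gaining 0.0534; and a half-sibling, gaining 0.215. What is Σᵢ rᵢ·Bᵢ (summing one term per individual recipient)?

0.0947

r to a first cousin = 0.125 (first cousins share one grandparent pair — two paths of length 4: r = 2·(1/2)^4 = 1/8).
r to a full niece or nephew = 0.25 (full aunt/uncle↔niece/nephew: two paths of length 3 through the shared grandparent pair: r = 2·(1/2)^3 = 1/4).
r to a grandoffspring = 1/4 (two parent–offspring links: r = (1/2)^2 = 1/4).
r to a half-sibling = 1/4 (half-sibs share one parent — one path of length 2: r = (1/2)^2 = 1/4).
Summing one r·B term per recipient: 4·0.125·0.0334 + 1·0.25·0.0436 + 1·0.25·0.0534 + 1·0.25·0.215 = 0.0947.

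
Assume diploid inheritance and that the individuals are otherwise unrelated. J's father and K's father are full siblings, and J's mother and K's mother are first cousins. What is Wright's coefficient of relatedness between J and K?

0.15625

Relatedness sums over independent paths through distinct common ancestors.
J and K are related in two ways: first cousins through their fathers (r = 1/8) and second cousins through their mothers (r = 1/32).
r = 1/8 + 1/32 = 0.15625.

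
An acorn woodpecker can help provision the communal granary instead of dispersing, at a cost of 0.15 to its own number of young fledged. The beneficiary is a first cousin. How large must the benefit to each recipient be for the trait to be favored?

r to a first cousin = 0.125 (first cousins share one grandparent pair — two paths of length 4: r = 2·(1/2)^4 = 1/8).
Hamilton's rule with n recipients of equal r: n·r·B > C, so B > C/(n·r) = 0.15/(1·0.125) = 1.2.

1.2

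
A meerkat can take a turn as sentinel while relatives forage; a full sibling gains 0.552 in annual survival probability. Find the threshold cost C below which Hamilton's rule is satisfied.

0.276

r to a full sibling = 0.5 (full sibs share both parents — two paths of length 2: r = 2·(1/2)^2 = 1/2).
Hamilton's rule: n·r·B > C, so the trait is favored while C < n·r·B = 1·0.5·0.552 = 0.276.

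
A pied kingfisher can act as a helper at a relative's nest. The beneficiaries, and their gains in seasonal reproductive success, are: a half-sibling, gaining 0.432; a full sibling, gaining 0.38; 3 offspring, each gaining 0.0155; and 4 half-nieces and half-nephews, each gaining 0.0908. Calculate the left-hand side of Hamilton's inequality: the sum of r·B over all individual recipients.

0.36665

r to a half-sibling = 0.25 (half-sibs share one parent — one path of length 2: r = (1/2)^2 = 1/4).
r to a full sibling = 0.5 (full sibs share both parents — two paths of length 2: r = 2·(1/2)^2 = 1/2).
r to an offspring = 0.5 (one parent–offspring link: r = (1/2)^1 = 1/2).
r to a half-niece or half-nephew = 0.125 (half-aunt/uncle↔niece/nephew: one path of length 3: r = (1/2)^3 = 1/8).
Summing one r·B term per recipient: 1·0.25·0.432 + 1·0.5·0.38 + 3·0.5·0.0155 + 4·0.125·0.0908 = 0.36665.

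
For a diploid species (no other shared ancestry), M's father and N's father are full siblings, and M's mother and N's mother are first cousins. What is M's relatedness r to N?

With two independent routes of shared ancestry, r is the sum of the two contributions.
M and N are related in two ways: first cousins through their fathers (r = 1/8) and second cousins through their mothers (r = 1/32).
r = 1/8 + 1/32 = 0.15625.

0.15625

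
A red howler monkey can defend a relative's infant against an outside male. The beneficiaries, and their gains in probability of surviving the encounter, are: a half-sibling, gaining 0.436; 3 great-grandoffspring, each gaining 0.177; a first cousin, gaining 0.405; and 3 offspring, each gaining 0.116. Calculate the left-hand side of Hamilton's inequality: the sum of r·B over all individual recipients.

0.4

r to a half-sibling = 1/4 (half-sibs share one parent — one path of length 2: r = (1/2)^2 = 1/4).
r to a great-grandoffspring = 1/8 (three parent–offspring links: r = (1/2)^3 = 1/8).
r to a first cousin = 1/8 (first cousins share one grandparent pair — two paths of length 4: r = 2·(1/2)^4 = 1/8).
r to an offspring = 0.5 (one parent–offspring link: r = (1/2)^1 = 1/2).
Summing one r·B term per recipient: 1·0.25·0.436 + 3·0.125·0.177 + 1·0.125·0.405 + 3·0.5·0.116 = 0.4.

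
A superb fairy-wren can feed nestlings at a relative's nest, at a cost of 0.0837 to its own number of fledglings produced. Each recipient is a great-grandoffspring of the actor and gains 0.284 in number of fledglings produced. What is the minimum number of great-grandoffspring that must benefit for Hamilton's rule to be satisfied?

3

r to a great-grandoffspring = 0.125 (three parent–offspring links: r = (1/2)^3 = 1/8).
Hamilton's rule: n·r·B > C  ⇒  n > C/(r·B) = 0.0837/(0.125·0.284) = 2.358.
The smallest integer exceeding 2.358 is 3.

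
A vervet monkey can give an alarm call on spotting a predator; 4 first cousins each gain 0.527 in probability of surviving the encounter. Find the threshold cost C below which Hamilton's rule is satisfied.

r to a first cousin = 0.125 (first cousins share one grandparent pair — two paths of length 4: r = 2·(1/2)^4 = 1/8).
Hamilton's rule: n·r·B > C, so the trait is favored while C < n·r·B = 4·0.125·0.527 = 0.2635.

0.2635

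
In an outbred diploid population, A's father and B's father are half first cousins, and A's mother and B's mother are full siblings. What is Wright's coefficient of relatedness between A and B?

Wright's path rule: contributions from independent ancestry routes add.
A and B are related in two ways: half second cousins through their fathers (r = 1/64) and first cousins through their mothers (r = 1/8).
r = 1/64 + 1/8 = 9/64 = 0.140625.

0.140625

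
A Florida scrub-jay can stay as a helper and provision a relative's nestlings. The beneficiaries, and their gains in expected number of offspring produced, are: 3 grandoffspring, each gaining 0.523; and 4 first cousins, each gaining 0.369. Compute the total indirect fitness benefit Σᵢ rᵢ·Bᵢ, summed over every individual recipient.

r to a grandoffspring = 0.25 (two parent–offspring links: r = (1/2)^2 = 1/4).
r to a first cousin = 1/8 (first cousins share one grandparent pair — two paths of length 4: r = 2·(1/2)^4 = 1/8).
Summing one r·B term per recipient: 3·0.25·0.523 + 4·0.125·0.369 = 0.57675.

0.57675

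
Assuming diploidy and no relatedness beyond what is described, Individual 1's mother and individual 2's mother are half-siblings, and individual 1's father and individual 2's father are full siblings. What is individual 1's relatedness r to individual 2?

0.1875

Wright's path rule: contributions from independent ancestry routes add.
Individual 1 and individual 2 are related in two ways: half first cousins through their mothers (r = 1/16) and first cousins through their fathers (r = 1/8).
r = 1/16 + 1/8 = 3/16 = 0.1875.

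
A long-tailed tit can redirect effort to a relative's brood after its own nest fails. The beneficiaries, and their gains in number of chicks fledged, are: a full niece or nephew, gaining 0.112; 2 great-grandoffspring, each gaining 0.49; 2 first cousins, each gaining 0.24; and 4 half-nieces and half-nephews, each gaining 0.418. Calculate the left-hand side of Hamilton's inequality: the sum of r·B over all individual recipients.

r to a full niece or nephew = 1/4 (full aunt/uncle↔niece/nephew: two paths of length 3 through the shared grandparent pair: r = 2·(1/2)^3 = 1/4).
r to a great-grandoffspring = 1/8 (three parent–offspring links: r = (1/2)^3 = 1/8).
r to a first cousin = 0.125 (first cousins share one grandparent pair — two paths of length 4: r = 2·(1/2)^4 = 1/8).
r to a half-niece or half-nephew = 0.125 (half-aunt/uncle↔niece/nephew: one path of length 3: r = (1/2)^3 = 1/8).
Summing one r·B term per recipient: 1·0.25·0.112 + 2·0.125·0.49 + 2·0.125·0.24 + 4·0.125·0.418 = 0.4195.

0.4195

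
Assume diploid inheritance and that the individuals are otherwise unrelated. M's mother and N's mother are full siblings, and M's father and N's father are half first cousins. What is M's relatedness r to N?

0.140625

With two independent routes of shared ancestry, r is the sum of the two contributions.
M and N are related in two ways: first cousins through their mothers (r = 1/8) and half second cousins through their fathers (r = 1/64).
r = 1/8 + 1/64 = 0.140625.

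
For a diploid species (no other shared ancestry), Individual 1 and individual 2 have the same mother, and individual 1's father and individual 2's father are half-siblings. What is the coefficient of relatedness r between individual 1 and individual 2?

Independent pedigree routes through distinct common ancestors add.
Individual 1 and individual 2 are related in two ways: half-sibs through their shared mother (r = 1/4) and half first cousins through their fathers (r = 1/16).
r = 1/4 + 1/16 = 0.3125.

0.3125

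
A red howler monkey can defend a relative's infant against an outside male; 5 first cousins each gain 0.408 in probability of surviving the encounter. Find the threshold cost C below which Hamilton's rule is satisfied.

r to a first cousin = 0.125 (first cousins share one grandparent pair — two paths of length 4: r = 2·(1/2)^4 = 1/8).
Hamilton's rule: n·r·B > C, so the trait is favored while C < n·r·B = 5·0.125·0.408 = 0.255.

0.255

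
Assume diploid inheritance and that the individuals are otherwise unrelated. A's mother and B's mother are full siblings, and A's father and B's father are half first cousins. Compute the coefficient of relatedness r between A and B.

0.140625

With two independent routes of shared ancestry, r is the sum of the two contributions.
A and B are related in two ways: first cousins through their mothers (r = 1/8) and half second cousins through their fathers (r = 1/64).
r = 1/8 + 1/64 = 9/64 = 0.140625.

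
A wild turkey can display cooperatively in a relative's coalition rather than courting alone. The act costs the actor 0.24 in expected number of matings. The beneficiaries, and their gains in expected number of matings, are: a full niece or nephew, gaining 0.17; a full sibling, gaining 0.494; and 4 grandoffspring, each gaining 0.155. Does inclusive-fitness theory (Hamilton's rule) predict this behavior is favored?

Yes

Hamilton's rule: the trait is favored when the sum of r·B over every recipient exceeds the actor's cost C.
r to a full niece or nephew = 0.25 (full aunt/uncle↔niece/nephew: two paths of length 3 through the shared grandparent pair: r = 2·(1/2)^3 = 1/4).
r to a full sibling = 0.5 (full sibs share both parents — two paths of length 2: r = 2·(1/2)^2 = 1/2).
r to a grandoffspring = 1/4 (two parent–offspring links: r = (1/2)^2 = 1/4).
Summing one r·B term per recipient: 1·0.25·0.17 + 1·0.5·0.494 + 4·0.25·0.155 = 0.4445.
0.4445 > 0.24: the indirect benefit exceeds the cost.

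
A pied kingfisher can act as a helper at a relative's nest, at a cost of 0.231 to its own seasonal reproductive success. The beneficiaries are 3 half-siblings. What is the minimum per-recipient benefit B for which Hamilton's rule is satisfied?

0.308

r to a half-sibling = 1/4 (half-sibs share one parent — one path of length 2: r = (1/2)^2 = 1/4).
Hamilton's rule with n recipients of equal r: n·r·B > C, so B > C/(n·r) = 0.231/(3·0.25) = 0.308.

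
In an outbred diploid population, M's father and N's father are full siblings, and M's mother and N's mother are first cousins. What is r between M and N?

Wright's path rule: contributions from independent ancestry routes add.
M and N are related in two ways: first cousins through their fathers (r = 1/8) and second cousins through their mothers (r = 1/32).
r = 1/8 + 1/32 = 5/32 = 0.15625.

0.15625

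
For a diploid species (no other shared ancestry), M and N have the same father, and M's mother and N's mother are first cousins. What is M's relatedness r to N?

0.28125

Independent pedigree routes through distinct common ancestors add.
M and N are related in two ways: half-sibs through their shared father (r = 1/4) and second cousins through their mothers (r = 1/32).
r = 1/4 + 1/32 = 0.28125.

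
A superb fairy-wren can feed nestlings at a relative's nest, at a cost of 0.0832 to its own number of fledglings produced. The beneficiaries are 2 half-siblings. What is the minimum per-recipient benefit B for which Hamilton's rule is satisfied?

r to a half-sibling = 1/4 (half-sibs share one parent — one path of length 2: r = (1/2)^2 = 1/4).
Hamilton's rule with n recipients of equal r: n·r·B > C, so B > C/(n·r) = 0.0832/(2·0.25) = 0.1664.

0.1664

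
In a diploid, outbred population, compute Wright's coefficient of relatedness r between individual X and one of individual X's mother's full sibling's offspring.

Each parent–offspring link contributes a factor of 1/2, and independent paths through distinct common ancestors add.
First cousins share one grandparent pair — two paths of length 4: r = 2·(1/2)^4 = 1/8.

0.125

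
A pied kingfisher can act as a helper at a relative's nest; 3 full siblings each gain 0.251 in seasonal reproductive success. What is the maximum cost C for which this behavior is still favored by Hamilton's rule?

r to a full sibling = 0.5 (full sibs share both parents — two paths of length 2: r = 2·(1/2)^2 = 1/2).
Hamilton's rule: n·r·B > C, so the trait is favored while C < n·r·B = 3·0.5·0.251 = 0.3765.

0.3765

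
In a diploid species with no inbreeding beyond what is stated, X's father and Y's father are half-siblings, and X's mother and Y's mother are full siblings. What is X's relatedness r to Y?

0.1875

Wright's path rule: contributions from independent ancestry routes add.
X and Y are related in two ways: half first cousins through their fathers (r = 1/16) and first cousins through their mothers (r = 1/8).
r = 1/16 + 1/8 = 0.1875.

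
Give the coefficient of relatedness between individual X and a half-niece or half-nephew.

0.125

Each parent–offspring link contributes a factor of 1/2, and independent paths through distinct common ancestors add.
Half-aunt/uncle↔niece/nephew: one path of length 3: r = (1/2)^3 = 1/8.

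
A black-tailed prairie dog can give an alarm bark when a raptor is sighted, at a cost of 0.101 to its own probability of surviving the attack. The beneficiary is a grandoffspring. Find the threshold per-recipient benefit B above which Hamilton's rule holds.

r to a grandoffspring = 0.25 (two parent–offspring links: r = (1/2)^2 = 1/4).
Hamilton's rule with n recipients of equal r: n·r·B > C, so B > C/(n·r) = 0.101/(1·0.25) = 0.404.

0.404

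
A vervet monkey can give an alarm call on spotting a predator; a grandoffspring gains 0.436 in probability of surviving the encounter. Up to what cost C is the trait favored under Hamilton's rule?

0.109

r to a grandoffspring = 0.25 (two parent–offspring links: r = (1/2)^2 = 1/4).
Hamilton's rule: n·r·B > C, so the trait is favored while C < n·r·B = 1·0.25·0.436 = 0.109.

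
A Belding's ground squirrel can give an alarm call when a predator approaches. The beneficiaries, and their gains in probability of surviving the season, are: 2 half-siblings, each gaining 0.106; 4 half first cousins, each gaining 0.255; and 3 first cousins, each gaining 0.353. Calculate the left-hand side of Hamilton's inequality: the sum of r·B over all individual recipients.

r to a half-sibling = 1/4 (half-sibs share one parent — one path of length 2: r = (1/2)^2 = 1/4).
r to a half first cousin = 1/16 (half first cousins share one grandparent — one path of length 4: r = (1/2)^4 = 1/16).
r to a first cousin = 0.125 (first cousins share one grandparent pair — two paths of length 4: r = 2·(1/2)^4 = 1/8).
Summing one r·B term per recipient: 2·0.25·0.106 + 4·0.0625·0.255 + 3·0.125·0.353 = 0.249125.

0.249125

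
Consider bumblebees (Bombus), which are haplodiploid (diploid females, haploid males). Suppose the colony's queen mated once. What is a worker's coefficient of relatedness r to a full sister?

0.75

Haplodiploid full sisters inherit their father's entire haploid genome identically (contributing 1/2) and on average half of their mother's contribution (1/2 · 1/2 = 1/4); r = 1/2 + 1/4 = 3/4.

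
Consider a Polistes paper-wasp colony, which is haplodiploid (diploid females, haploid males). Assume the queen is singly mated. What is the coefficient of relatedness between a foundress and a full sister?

0.75

Haplodiploid full sisters inherit their father's entire haploid genome identically (contributing 1/2) and on average half of their mother's contribution (1/2 · 1/2 = 1/4); r = 1/2 + 1/4 = 3/4.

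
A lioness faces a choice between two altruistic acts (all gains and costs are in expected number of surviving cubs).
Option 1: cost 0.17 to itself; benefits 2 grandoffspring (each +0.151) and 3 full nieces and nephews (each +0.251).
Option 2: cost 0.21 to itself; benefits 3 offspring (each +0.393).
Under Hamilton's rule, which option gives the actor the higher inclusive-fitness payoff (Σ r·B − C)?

Option 2

Option 1: r to a grandoffspring = 0.25.
Option 1: r to a full niece or nephew = 0.25.
Option 1: Σ r·B − C = (2·0.25·0.151 + 3·0.25·0.251) − 0.17 = 0.09375.
Option 2: r to an offspring = 0.5.
Option 2: Σ r·B − C = (3·0.5·0.393) − 0.21 = 0.3795.
Option 2 has the higher net inclusive-fitness payoff.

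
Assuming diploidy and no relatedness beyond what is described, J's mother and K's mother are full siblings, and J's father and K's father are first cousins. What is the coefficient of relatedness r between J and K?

0.15625

Wright's path rule: contributions from independent ancestry routes add.
J and K are related in two ways: first cousins through their mothers (r = 1/8) and second cousins through their fathers (r = 1/32).
r = 1/8 + 1/32 = 5/32 = 0.15625.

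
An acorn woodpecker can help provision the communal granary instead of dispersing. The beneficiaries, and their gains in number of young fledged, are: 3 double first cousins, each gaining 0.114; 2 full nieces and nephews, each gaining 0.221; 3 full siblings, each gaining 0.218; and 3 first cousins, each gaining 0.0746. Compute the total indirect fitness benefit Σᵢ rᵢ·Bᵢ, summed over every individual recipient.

0.550975

r to a double first cousin = 0.25 (double first cousins share both grandparent pairs — four paths of length 4: r = 4·(1/2)^4 = 1/4).
r to a full niece or nephew = 1/4 (full aunt/uncle↔niece/nephew: two paths of length 3 through the shared grandparent pair: r = 2·(1/2)^3 = 1/4).
r to a full sibling = 1/2 (full sibs share both parents — two paths of length 2: r = 2·(1/2)^2 = 1/2).
r to a first cousin = 0.125 (first cousins share one grandparent pair — two paths of length 4: r = 2·(1/2)^4 = 1/8).
Summing one r·B term per recipient: 3·0.25·0.114 + 2·0.25·0.221 + 3·0.5·0.218 + 3·0.125·0.0746 = 0.550975.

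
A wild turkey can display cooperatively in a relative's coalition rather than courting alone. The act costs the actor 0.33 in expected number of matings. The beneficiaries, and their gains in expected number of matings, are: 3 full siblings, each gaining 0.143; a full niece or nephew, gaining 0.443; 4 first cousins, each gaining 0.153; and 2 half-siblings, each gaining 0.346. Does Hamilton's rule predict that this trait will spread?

Hamilton's rule: the trait is favored when the sum of r·B over every recipient exceeds the actor's cost C.
r to a full sibling = 0.5 (full sibs share both parents — two paths of length 2: r = 2·(1/2)^2 = 1/2).
r to a full niece or nephew = 1/4 (full aunt/uncle↔niece/nephew: two paths of length 3 through the shared grandparent pair: r = 2·(1/2)^3 = 1/4).
r to a first cousin = 1/8 (first cousins share one grandparent pair — two paths of length 4: r = 2·(1/2)^4 = 1/8).
r to a half-sibling = 1/4 (half-sibs share one parent — one path of length 2: r = (1/2)^2 = 1/4).
Summing one r·B term per recipient: 3·0.5·0.143 + 1·0.25·0.443 + 4·0.125·0.153 + 2·0.25·0.346 = 0.57475.
0.57475 > 0.33: the indirect benefit exceeds the cost.

Yes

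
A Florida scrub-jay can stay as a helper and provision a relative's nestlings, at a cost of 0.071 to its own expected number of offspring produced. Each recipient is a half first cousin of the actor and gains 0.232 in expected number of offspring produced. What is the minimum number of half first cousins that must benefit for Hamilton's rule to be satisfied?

r to a half first cousin = 1/16 (half first cousins share one grandparent — one path of length 4: r = (1/2)^4 = 1/16).
Hamilton's rule: n·r·B > C  ⇒  n > C/(r·B) = 0.071/(0.0625·0.232) = 4.897.
The smallest integer exceeding 4.897 is 5.

5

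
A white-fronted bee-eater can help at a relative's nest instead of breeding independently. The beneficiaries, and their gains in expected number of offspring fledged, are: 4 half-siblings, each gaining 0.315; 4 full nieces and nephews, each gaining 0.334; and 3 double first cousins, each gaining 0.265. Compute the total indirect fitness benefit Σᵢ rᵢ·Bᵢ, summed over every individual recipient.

r to a half-sibling = 0.25 (half-sibs share one parent — one path of length 2: r = (1/2)^2 = 1/4).
r to a full niece or nephew = 1/4 (full aunt/uncle↔niece/nephew: two paths of length 3 through the shared grandparent pair: r = 2·(1/2)^3 = 1/4).
r to a double first cousin = 0.25 (double first cousins share both grandparent pairs — four paths of length 4: r = 4·(1/2)^4 = 1/4).
Summing one r·B term per recipient: 4·0.25·0.315 + 4·0.25·0.334 + 3·0.25·0.265 = 0.84775.

0.84775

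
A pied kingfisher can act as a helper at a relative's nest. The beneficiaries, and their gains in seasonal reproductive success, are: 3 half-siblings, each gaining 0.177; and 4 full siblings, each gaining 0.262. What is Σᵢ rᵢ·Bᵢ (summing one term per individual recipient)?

0.65675

r to a half-sibling = 1/4 (half-sibs share one parent — one path of length 2: r = (1/2)^2 = 1/4).
r to a full sibling = 0.5 (full sibs share both parents — two paths of length 2: r = 2·(1/2)^2 = 1/2).
Summing one r·B term per recipient: 3·0.25·0.177 + 4·0.5·0.262 = 0.65675.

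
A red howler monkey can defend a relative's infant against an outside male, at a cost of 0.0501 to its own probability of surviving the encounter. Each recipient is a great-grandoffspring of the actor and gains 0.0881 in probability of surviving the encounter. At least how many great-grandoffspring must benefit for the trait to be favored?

r to a great-grandoffspring = 0.125 (three parent–offspring links: r = (1/2)^3 = 1/8).
Hamilton's rule: n·r·B > C  ⇒  n > C/(r·B) = 0.0501/(0.125·0.0881) = 4.549.
The smallest integer exceeding 4.549 is 5.

5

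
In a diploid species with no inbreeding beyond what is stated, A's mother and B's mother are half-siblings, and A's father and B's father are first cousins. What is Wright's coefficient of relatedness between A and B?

0.09375

Independent pedigree routes through distinct common ancestors add.
A and B are related in two ways: half first cousins through their mothers (r = 1/16) and second cousins through their fathers (r = 1/32).
r = 1/16 + 1/32 = 3/32 = 0.09375.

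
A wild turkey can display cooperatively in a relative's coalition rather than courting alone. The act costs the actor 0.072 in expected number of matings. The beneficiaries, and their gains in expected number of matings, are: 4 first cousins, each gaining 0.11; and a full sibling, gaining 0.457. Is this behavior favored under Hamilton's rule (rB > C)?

Yes

Hamilton's rule: the trait is favored when the sum of r·B over every recipient exceeds the actor's cost C.
r to a first cousin = 0.125 (first cousins share one grandparent pair — two paths of length 4: r = 2·(1/2)^4 = 1/8).
r to a full sibling = 1/2 (full sibs share both parents — two paths of length 2: r = 2·(1/2)^2 = 1/2).
Summing one r·B term per recipient: 4·0.125·0.11 + 1·0.5·0.457 = 0.2835.
0.2835 > 0.072: the indirect benefit exceeds the cost.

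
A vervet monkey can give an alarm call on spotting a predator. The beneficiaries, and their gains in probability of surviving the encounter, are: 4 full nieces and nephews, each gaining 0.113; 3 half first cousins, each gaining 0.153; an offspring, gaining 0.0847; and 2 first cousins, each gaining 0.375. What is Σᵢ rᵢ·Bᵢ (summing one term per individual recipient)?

r to a full niece or nephew = 0.25 (full aunt/uncle↔niece/nephew: two paths of length 3 through the shared grandparent pair: r = 2·(1/2)^3 = 1/4).
r to a half first cousin = 0.0625 (half first cousins share one grandparent — one path of length 4: r = (1/2)^4 = 1/16).
r to an offspring = 0.5 (one parent–offspring link: r = (1/2)^1 = 1/2).
r to a first cousin = 1/8 (first cousins share one grandparent pair — two paths of length 4: r = 2·(1/2)^4 = 1/8).
Summing one r·B term per recipient: 4·0.25·0.113 + 3·0.0625·0.153 + 1·0.5·0.0847 + 2·0.125·0.375 = 0.2777875.

0.2777875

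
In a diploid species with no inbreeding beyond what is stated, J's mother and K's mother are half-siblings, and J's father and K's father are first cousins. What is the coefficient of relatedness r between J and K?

Relatedness sums over independent paths through distinct common ancestors.
J and K are related in two ways: half first cousins through their mothers (r = 1/16) and second cousins through their fathers (r = 1/32).
r = 1/16 + 1/32 = 0.09375.

0.09375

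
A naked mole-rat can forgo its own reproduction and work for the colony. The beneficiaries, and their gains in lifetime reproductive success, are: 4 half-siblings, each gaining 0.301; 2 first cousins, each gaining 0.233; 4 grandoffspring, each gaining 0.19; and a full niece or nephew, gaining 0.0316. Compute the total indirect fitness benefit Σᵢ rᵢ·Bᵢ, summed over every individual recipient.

0.55715

r to a half-sibling = 1/4 (half-sibs share one parent — one path of length 2: r = (1/2)^2 = 1/4).
r to a first cousin = 0.125 (first cousins share one grandparent pair — two paths of length 4: r = 2·(1/2)^4 = 1/8).
r to a grandoffspring = 0.25 (two parent–offspring links: r = (1/2)^2 = 1/4).
r to a full niece or nephew = 0.25 (full aunt/uncle↔niece/nephew: two paths of length 3 through the shared grandparent pair: r = 2·(1/2)^3 = 1/4).
Summing one r·B term per recipient: 4·0.25·0.301 + 2·0.125·0.233 + 4·0.25·0.19 + 1·0.25·0.0316 = 0.55715.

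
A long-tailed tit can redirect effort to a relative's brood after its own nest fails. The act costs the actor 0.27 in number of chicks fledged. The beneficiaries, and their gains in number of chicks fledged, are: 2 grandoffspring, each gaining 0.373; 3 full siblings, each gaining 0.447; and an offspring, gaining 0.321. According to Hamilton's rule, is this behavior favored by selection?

Yes

Hamilton's rule: the trait is favored when the sum of r·B over every recipient exceeds the actor's cost C.
r to a grandoffspring = 1/4 (two parent–offspring links: r = (1/2)^2 = 1/4).
r to a full sibling = 1/2 (full sibs share both parents — two paths of length 2: r = 2·(1/2)^2 = 1/2).
r to an offspring = 0.5 (one parent–offspring link: r = (1/2)^1 = 1/2).
Summing one r·B term per recipient: 2·0.25·0.373 + 3·0.5·0.447 + 1·0.5·0.321 = 1.0175.
1.0175 > 0.27: the indirect benefit exceeds the cost.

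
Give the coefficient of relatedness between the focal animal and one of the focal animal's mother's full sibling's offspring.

0.125

Each parent–offspring link contributes a factor of 1/2, and independent paths through distinct common ancestors add.
First cousins share one grandparent pair — two paths of length 4: r = 2·(1/2)^4 = 1/8.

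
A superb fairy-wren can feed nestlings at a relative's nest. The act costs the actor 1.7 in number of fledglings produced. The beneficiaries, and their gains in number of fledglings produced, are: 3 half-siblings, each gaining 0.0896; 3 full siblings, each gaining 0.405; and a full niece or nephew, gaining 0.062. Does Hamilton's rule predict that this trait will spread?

No

Hamilton's rule: the trait is favored when the sum of r·B over every recipient exceeds the actor's cost C.
r to a half-sibling = 1/4 (half-sibs share one parent — one path of length 2: r = (1/2)^2 = 1/4).
r to a full sibling = 1/2 (full sibs share both parents — two paths of length 2: r = 2·(1/2)^2 = 1/2).
r to a full niece or nephew = 1/4 (full aunt/uncle↔niece/nephew: two paths of length 3 through the shared grandparent pair: r = 2·(1/2)^3 = 1/4).
Summing one r·B term per recipient: 3·0.25·0.0896 + 3·0.5·0.405 + 1·0.25·0.062 = 0.6902.
0.6902 < 1.7: the indirect benefit is less than the cost.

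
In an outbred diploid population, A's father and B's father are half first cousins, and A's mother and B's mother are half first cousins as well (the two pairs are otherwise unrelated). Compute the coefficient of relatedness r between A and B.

0.03125

With two independent routes of shared ancestry, r is the sum of the two contributions.
A and B are related in two ways: half second cousins through their fathers (r = 1/64) and half second cousins through their mothers (r = 1/64).
r = 1/64 + 1/64 = 0.03125.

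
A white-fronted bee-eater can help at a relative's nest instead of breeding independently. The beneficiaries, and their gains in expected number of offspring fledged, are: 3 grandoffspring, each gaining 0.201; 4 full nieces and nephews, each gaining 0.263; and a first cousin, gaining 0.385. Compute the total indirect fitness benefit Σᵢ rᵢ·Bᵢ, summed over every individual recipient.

r to a grandoffspring = 1/4 (two parent–offspring links: r = (1/2)^2 = 1/4).
r to a full niece or nephew = 1/4 (full aunt/uncle↔niece/nephew: two paths of length 3 through the shared grandparent pair: r = 2·(1/2)^3 = 1/4).
r to a first cousin = 1/8 (first cousins share one grandparent pair — two paths of length 4: r = 2·(1/2)^4 = 1/8).
Summing one r·B term per recipient: 3·0.25·0.201 + 4·0.25·0.263 + 1·0.125·0.385 = 0.461875.

0.461875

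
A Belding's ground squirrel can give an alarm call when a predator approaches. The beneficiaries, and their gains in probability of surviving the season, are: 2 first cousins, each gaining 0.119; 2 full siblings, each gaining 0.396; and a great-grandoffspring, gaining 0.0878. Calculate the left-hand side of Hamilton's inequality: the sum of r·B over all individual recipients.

0.436725

r to a first cousin = 1/8 (first cousins share one grandparent pair — two paths of length 4: r = 2·(1/2)^4 = 1/8).
r to a full sibling = 0.5 (full sibs share both parents — two paths of length 2: r = 2·(1/2)^2 = 1/2).
r to a great-grandoffspring = 1/8 (three parent–offspring links: r = (1/2)^3 = 1/8).
Summing one r·B term per recipient: 2·0.125·0.119 + 2·0.5·0.396 + 1·0.125·0.0878 = 0.436725.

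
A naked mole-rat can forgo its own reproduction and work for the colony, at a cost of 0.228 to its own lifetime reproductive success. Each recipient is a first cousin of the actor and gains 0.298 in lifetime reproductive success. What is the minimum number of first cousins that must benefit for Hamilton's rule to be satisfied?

7

r to a first cousin = 1/8 (first cousins share one grandparent pair — two paths of length 4: r = 2·(1/2)^4 = 1/8).
Hamilton's rule: n·r·B > C  ⇒  n > C/(r·B) = 0.228/(0.125·0.298) = 6.121.
The smallest integer exceeding 6.121 is 7.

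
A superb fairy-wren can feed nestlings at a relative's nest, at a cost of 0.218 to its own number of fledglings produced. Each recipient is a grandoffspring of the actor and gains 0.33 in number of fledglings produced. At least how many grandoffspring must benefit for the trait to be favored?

3

r to a grandoffspring = 0.25 (two parent–offspring links: r = (1/2)^2 = 1/4).
Hamilton's rule: n·r·B > C  ⇒  n > C/(r·B) = 0.218/(0.25·0.33) = 2.642.
The smallest integer exceeding 2.642 is 3.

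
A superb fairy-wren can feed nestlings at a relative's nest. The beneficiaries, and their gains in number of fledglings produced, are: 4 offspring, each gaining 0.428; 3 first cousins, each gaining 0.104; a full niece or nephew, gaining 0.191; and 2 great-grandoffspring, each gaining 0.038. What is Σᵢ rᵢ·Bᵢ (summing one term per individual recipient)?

0.95225

r to an offspring = 1/2 (one parent–offspring link: r = (1/2)^1 = 1/2).
r to a first cousin = 0.125 (first cousins share one grandparent pair — two paths of length 4: r = 2·(1/2)^4 = 1/8).
r to a full niece or nephew = 0.25 (full aunt/uncle↔niece/nephew: two paths of length 3 through the shared grandparent pair: r = 2·(1/2)^3 = 1/4).
r to a great-grandoffspring = 1/8 (three parent–offspring links: r = (1/2)^3 = 1/8).
Summing one r·B term per recipient: 4·0.5·0.428 + 3·0.125·0.104 + 1·0.25·0.191 + 2·0.125·0.038 = 0.95225.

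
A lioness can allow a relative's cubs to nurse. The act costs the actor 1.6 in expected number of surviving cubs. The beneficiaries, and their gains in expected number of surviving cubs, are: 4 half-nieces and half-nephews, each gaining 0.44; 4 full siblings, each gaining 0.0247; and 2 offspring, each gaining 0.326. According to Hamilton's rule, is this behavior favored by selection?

No

Hamilton's rule: the trait is favored when the sum of r·B over every recipient exceeds the actor's cost C.
r to a half-niece or half-nephew = 1/8 (half-aunt/uncle↔niece/nephew: one path of length 3: r = (1/2)^3 = 1/8).
r to a full sibling = 1/2 (full sibs share both parents — two paths of length 2: r = 2·(1/2)^2 = 1/2).
r to an offspring = 0.5 (one parent–offspring link: r = (1/2)^1 = 1/2).
Summing one r·B term per recipient: 4·0.125·0.44 + 4·0.5·0.0247 + 2·0.5·0.326 = 0.5954.
0.5954 < 1.6: the indirect benefit is less than the cost.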